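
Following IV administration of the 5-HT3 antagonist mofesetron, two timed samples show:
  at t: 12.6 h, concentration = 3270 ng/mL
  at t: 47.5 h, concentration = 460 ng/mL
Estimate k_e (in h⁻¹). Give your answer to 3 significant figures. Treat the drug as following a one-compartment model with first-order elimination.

k = ln(C₁/C₂) / (t₂ − t₁) = ln(3270/460) / (47.5 − 12.6)
  = 1.961 / 34.90 = 0.05619 h⁻¹

0.0562 h⁻¹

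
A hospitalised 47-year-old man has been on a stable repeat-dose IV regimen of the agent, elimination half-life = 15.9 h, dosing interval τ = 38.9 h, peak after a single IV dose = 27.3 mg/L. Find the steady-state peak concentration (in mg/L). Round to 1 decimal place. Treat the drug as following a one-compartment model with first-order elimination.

k = ln2 / t½ = 0.693147 / 15.9 = 0.04359 h⁻¹
e^(−kτ) = e^(−0.04359 × 38.9) = 0.1835
Accumulation ratio R = 1 / (1 − e^(−kτ)) = 1 / (1 − 0.1835) = 1.225
Steady-state peak = C₀ × R = 27.3 × 1.225 = 33.44 mg/L

33.4 mg/L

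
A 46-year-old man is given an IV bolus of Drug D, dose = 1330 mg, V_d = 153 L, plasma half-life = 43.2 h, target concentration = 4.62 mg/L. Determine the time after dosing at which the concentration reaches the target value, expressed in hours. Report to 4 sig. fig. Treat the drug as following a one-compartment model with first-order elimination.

C₀ = Dose / Vd = 1330 / 153 = 8.693 mg/L
k = ln2 / t½ = 0.693147 / 43.2 = 0.01605 h⁻¹
t = ln(C₀ / C) / k = ln(8.693 / 4.62) / 0.01605
  = ln(1.882) / 0.01605 = 0.6323 / 0.01605 = 39.40 h

39.40 h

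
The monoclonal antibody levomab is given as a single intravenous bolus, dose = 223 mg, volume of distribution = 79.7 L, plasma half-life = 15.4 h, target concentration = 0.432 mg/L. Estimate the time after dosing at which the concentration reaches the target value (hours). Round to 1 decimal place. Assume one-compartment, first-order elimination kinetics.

C₀ = Dose / Vd = 223.0 / 79.7 = 2.798 mg/L
k = ln2 / t½ = 0.693147 / 15.4 = 0.04501 h⁻¹
t = ln(C₀ / C) / k = ln(2.798 / 0.432) / 0.04501
  = ln(6.477) / 0.04501 = 1.868 / 0.04501 = 41.50 h

41.5 h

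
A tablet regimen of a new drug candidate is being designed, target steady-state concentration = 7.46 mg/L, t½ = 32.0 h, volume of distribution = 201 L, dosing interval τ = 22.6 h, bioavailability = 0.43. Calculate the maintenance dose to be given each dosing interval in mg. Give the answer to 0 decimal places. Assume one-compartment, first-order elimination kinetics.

1707 mg

k = ln2 / t½ = 0.693147 / 32.0 = 0.02166 h⁻¹
CL = k × Vd = 0.02166 × 201 = 4.354 L/h
At steady state, F × (Dose/τ) = Css × CL.
Dose = Css × CL × τ / F = 7.46 × 4.354 × 22.6 / 0.43 = 1707 mg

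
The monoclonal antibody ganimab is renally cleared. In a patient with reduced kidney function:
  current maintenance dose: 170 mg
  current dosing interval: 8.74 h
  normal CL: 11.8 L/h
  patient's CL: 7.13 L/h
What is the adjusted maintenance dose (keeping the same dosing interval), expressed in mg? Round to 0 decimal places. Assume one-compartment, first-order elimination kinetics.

To keep the same average steady-state level, dosing rate must scale with clearance.
CL ratio = 7.13 / 11.8 = 0.6042
New dose (same interval) = 170 × 0.6042 = 102.7 mg

103 mg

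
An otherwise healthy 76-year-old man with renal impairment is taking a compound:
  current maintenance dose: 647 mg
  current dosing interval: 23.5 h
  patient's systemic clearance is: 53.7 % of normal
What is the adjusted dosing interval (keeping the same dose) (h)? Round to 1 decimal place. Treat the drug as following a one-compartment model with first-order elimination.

To keep the same average steady-state level, dosing rate must scale with clearance.
CL ratio = 53.7 / 100 = 0.5370
New interval (same dose) = 23.5 / 0.5370 = 43.76 h

43.8 h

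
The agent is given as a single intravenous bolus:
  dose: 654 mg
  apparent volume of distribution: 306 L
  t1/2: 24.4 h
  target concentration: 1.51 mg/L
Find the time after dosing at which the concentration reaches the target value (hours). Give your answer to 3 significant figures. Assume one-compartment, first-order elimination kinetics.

C₀ = Dose / Vd = 654.0 / 306 = 2.137 mg/L
k = ln2 / t½ = 0.693147 / 24.4 = 0.02841 h⁻¹
t = ln(C₀ / C) / k = ln(2.137 / 1.51) / 0.02841
  = ln(1.415) / 0.02841 = 0.3471 / 0.02841 = 12.22 h

12.2 h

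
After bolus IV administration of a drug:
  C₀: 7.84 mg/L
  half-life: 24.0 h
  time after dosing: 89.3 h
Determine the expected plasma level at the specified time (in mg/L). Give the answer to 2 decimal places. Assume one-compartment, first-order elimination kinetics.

k = ln2 / t½ = 0.693147 / 24.0 = 0.02888 h⁻¹
C = C₀ · e^(−k·t) = 7.840 × e^(−0.02888 × 89.3)
  = 7.840 × 0.07585 = 0.5947 mg/L

0.59 mg/L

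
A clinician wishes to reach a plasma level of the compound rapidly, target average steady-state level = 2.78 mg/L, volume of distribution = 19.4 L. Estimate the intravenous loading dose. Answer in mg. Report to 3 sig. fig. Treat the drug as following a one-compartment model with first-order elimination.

LD = Css × Vd = 2.78 × 19.4 = 53.93 mg

53.9 mg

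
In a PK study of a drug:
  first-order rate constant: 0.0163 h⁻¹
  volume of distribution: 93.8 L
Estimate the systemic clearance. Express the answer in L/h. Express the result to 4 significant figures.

CL = k × Vd = 0.0163 × 93.8 = 1.529 L/h

1.529 L/h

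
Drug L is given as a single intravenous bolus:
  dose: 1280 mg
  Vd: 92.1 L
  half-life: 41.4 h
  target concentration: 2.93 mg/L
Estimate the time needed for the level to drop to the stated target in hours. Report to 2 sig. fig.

93 h

C₀ = Dose / Vd = 1280 / 92.1 = 13.90 mg/L
k = ln2 / t½ = 0.693147 / 41.4 = 0.01674 h⁻¹
t = ln(C₀ / C) / k = ln(13.90 / 2.93) / 0.01674
  = ln(4.744) / 0.01674 = 1.557 / 0.01674 = 93.01 h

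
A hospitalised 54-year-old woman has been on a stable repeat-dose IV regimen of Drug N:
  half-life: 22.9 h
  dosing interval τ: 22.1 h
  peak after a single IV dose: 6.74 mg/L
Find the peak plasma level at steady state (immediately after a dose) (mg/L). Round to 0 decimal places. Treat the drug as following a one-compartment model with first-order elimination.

14 mg/L

k = ln2 / t½ = 0.693147 / 22.9 = 0.03027 h⁻¹
e^(−kτ) = e^(−0.03027 × 22.1) = 0.5122
Accumulation ratio R = 1 / (1 − e^(−kτ)) = 1 / (1 − 0.5122) = 2.050
Steady-state peak = C₀ × R = 6.74 × 2.050 = 13.82 mg/L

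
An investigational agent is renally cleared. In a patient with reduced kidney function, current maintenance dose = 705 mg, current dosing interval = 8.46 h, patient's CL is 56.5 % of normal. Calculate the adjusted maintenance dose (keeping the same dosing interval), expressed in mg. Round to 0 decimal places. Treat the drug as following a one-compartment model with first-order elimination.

To keep the same average steady-state level, dosing rate must scale with clearance.
CL ratio = 56.5 / 100 = 0.5650
New dose (same interval) = 705 × 0.5650 = 398.3 mg

398 mg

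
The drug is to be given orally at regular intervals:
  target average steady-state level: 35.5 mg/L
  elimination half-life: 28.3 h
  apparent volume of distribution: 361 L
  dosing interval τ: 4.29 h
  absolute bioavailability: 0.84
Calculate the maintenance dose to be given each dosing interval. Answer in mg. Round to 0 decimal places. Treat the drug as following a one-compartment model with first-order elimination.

k = ln2 / t½ = 0.693147 / 28.3 = 0.02449 h⁻¹
CL = k × Vd = 0.02449 × 361 = 8.841 L/h
At steady state, F × (Dose/τ) = Css × CL.
Dose = Css × CL × τ / F = 35.5 × 8.841 × 4.29 / 0.84 = 1603 mg

1603 mg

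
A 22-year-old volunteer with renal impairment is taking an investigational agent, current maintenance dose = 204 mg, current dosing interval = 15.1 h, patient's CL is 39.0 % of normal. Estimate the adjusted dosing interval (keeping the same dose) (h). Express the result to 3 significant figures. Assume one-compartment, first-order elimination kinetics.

To keep the same average steady-state level, dosing rate must scale with clearance.
CL ratio = 39.0 / 100 = 0.3900
New interval (same dose) = 15.1 / 0.3900 = 38.72 h

38.7 h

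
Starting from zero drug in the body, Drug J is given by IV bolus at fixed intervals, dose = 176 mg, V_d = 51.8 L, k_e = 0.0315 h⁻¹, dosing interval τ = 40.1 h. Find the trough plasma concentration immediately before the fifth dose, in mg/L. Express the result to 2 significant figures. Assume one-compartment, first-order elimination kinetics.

1.3 mg/L

C₀ per dose = Dose / Vd = 176 / 51.8 = 3.398 mg/L
Fraction remaining after one interval: r = e^(−kτ) = e^(−0.03150 × 40.1) = 0.2828
Before dose 5, 4 doses have been given (aged 1τ, 2τ, 3τ, 4τ).
C_trough = C₀ × (r + r² + … + r^4) = C₀ × r(1−r^4)/(1−r)
        = 3.398 × 0.2828 × (1 − 0.006396) / (1 − 0.2828) = 1.331 mg/L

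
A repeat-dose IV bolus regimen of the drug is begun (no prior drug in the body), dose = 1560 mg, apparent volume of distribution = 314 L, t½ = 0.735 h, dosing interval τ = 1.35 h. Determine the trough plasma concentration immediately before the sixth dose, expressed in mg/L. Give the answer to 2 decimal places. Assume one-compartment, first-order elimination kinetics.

C₀ per dose = Dose / Vd = 1560 / 314 = 4.968 mg/L
k = ln2 / t½ = 0.693147 / 0.735 = 0.9431 h⁻¹
Fraction remaining after one interval: r = e^(−kτ) = e^(−0.9431 × 1.35) = 0.2799
Before dose 6, 5 doses have been given (aged 1τ, 2τ, 3τ, 4τ, 5τ).
C_trough = C₀ × (r + r² + … + r^5) = C₀ × r(1−r^5)/(1−r)
        = 4.968 × 0.2799 × (1 − 0.001718) / (1 − 0.2799) = 1.928 mg/L

1.93 mg/L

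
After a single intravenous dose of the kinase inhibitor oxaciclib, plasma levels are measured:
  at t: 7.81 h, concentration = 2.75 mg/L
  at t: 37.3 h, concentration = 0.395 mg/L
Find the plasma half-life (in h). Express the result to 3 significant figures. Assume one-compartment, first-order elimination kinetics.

10.5 h

k = ln(C₁/C₂) / (t₂ − t₁) = ln(2.75/0.395) / (37.3 − 7.81)
  = 1.940 / 29.49 = 0.06579 h⁻¹
t½ = ln2 / k = 0.693147 / 0.06579 = 10.54 h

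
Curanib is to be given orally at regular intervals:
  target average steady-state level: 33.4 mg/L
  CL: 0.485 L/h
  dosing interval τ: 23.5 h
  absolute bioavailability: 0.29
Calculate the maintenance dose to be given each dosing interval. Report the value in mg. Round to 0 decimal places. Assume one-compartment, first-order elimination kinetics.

At steady state, F × (Dose/τ) = Css × CL.
Dose = Css × CL × τ / F = 33.4 × 0.4850 × 23.5 / 0.29 = 1313 mg

1313 mg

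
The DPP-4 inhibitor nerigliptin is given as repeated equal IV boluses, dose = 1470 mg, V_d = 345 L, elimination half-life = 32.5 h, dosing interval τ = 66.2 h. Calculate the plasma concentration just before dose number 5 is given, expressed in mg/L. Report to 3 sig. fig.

C₀ per dose = Dose / Vd = 1470 / 345 = 4.261 mg/L
k = ln2 / t½ = 0.693147 / 32.5 = 0.02133 h⁻¹
Fraction remaining after one interval: r = e^(−kτ) = e^(−0.02133 × 66.2) = 0.2436
Before dose 5, 4 doses have been given (aged 1τ, 2τ, 3τ, 4τ).
C_trough = C₀ × (r + r² + … + r^4) = C₀ × r(1−r^4)/(1−r)
        = 4.261 × 0.2436 × (1 − 0.003521) / (1 − 0.2436) = 1.367 mg/L

1.37 mg/L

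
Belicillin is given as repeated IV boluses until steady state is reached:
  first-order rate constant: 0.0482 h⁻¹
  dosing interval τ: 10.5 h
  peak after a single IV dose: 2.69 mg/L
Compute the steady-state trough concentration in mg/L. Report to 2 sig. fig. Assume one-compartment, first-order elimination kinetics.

e^(−kτ) = e^(−0.04820 × 10.5) = 0.6028
Accumulation ratio R = 1 / (1 − e^(−kτ)) = 1 / (1 − 0.6028) = 2.518
Steady-state trough = C₀ × R × e^(−kτ) = 2.69 × 2.518 × 0.6028 = 4.083 mg/L

4.1 mg/L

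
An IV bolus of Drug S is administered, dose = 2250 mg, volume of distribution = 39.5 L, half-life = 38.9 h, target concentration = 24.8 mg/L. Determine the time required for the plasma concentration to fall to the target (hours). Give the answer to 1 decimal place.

C₀ = Dose / Vd = 2250 / 39.5 = 56.96 mg/L
k = ln2 / t½ = 0.693147 / 38.9 = 0.01782 h⁻¹
t = ln(C₀ / C) / k = ln(56.96 / 24.8) / 0.01782
  = ln(2.297) / 0.01782 = 0.8316 / 0.01782 = 46.67 h

46.7 h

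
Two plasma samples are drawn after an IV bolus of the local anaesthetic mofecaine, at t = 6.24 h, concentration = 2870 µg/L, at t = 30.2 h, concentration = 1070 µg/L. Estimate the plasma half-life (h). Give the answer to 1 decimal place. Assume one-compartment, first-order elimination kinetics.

k = ln(C₁/C₂) / (t₂ − t₁) = ln(2870/1070) / (30.2 − 6.24)
  = 0.9867 / 23.96 = 0.04118 h⁻¹
t½ = ln2 / k = 0.693147 / 0.04118 = 16.83 h

16.8 h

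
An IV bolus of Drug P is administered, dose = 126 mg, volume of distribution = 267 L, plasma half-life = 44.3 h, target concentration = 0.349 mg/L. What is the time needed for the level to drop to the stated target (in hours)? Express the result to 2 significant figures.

C₀ = Dose / Vd = 126.0 / 267 = 0.4719 mg/L
k = ln2 / t½ = 0.693147 / 44.3 = 0.01565 h⁻¹
t = ln(C₀ / C) / k = ln(0.4719 / 0.349) / 0.01565
  = ln(1.352) / 0.01565 = 0.3016 / 0.01565 = 19.27 h

19 h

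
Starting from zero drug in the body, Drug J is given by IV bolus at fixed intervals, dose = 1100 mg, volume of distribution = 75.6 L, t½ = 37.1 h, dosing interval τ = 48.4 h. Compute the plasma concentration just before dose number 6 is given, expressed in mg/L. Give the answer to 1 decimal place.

C₀ per dose = Dose / Vd = 1100 / 75.6 = 14.55 mg/L
k = ln2 / t½ = 0.693147 / 37.1 = 0.01868 h⁻¹
Fraction remaining after one interval: r = e^(−kτ) = e^(−0.01868 × 48.4) = 0.4049
Before dose 6, 5 doses have been given (aged 1τ, 2τ, 3τ, 4τ, 5τ).
C_trough = C₀ × (r + r² + … + r^5) = C₀ × r(1−r^5)/(1−r)
        = 14.55 × 0.4049 × (1 − 0.01088) / (1 − 0.4049) = 9.792 mg/L

9.8 mg/L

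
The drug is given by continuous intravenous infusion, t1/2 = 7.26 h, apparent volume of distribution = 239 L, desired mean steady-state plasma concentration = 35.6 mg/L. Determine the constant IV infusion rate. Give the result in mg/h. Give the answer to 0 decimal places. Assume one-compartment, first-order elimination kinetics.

k = ln2 / t½ = 0.693147 / 7.26 = 0.09547 h⁻¹
CL = k × Vd = 0.09547 × 239 = 22.82 L/h
At steady state, infusion rate R₀ = Css × CL = 35.6 × 22.82 = 812.4 mg/h

812 mg/h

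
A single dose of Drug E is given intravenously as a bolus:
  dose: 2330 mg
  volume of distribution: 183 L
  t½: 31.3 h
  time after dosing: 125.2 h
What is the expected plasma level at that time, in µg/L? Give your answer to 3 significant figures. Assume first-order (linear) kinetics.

C₀ = Dose / Vd = 2330 / 183 = 12.73 mg/L
k = ln2 / t½ = 0.693147 / 31.3 = 0.02215 h⁻¹
t / t½ = 125.2 / 31.3 = 4 half-lives
C = C₀ × (1/2)^4 = 12.73 × 0.06250 = 0.7956 mg/L
Convert: 0.7956 mg/L × 1000 = 795.6 µg/L

796 µg/L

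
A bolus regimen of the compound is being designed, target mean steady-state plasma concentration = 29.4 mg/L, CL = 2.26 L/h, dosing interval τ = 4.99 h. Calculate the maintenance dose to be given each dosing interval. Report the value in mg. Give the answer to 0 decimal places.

332 mg

At steady state, Dose/τ = Css × CL.
Dose = Css × CL × τ = 29.4 × 2.260 × 4.99 = 331.6 mg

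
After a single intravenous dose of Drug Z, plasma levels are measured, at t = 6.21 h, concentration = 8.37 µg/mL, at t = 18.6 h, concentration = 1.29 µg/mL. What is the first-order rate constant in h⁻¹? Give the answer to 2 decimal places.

k = ln(C₁/C₂) / (t₂ − t₁) = ln(8.37/1.29) / (18.6 − 6.21)
  = 1.870 / 12.39 = 0.1509 h⁻¹

0.15 h⁻¹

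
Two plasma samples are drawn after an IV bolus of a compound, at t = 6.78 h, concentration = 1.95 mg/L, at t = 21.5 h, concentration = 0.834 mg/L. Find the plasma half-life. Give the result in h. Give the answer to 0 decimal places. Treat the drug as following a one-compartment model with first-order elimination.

k = ln(C₁/C₂) / (t₂ − t₁) = ln(1.95/0.834) / (21.5 − 6.78)
  = 0.8494 / 14.72 = 0.05770 h⁻¹
t½ = ln2 / k = 0.693147 / 0.05770 = 12.01 h

12 h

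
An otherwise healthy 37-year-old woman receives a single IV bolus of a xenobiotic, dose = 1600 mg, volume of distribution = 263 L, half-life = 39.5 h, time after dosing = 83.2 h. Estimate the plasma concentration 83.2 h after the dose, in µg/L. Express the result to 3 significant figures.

C₀ = Dose / Vd = 1600 / 263 = 6.084 mg/L
k = ln2 / t½ = 0.693147 / 39.5 = 0.01755 h⁻¹
C = C₀ · e^(−k·t) = 6.084 × e^(−0.01755 × 83.2)
  = 6.084 × 0.2322 = 1.413 mg/L
Convert: 1.413 mg/L × 1000 = 1413 µg/L

1410 µg/L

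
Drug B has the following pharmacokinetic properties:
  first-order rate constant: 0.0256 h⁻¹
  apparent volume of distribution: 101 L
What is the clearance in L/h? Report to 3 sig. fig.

2.59 L/h

CL = k × Vd = 0.0256 × 101 = 2.586 L/h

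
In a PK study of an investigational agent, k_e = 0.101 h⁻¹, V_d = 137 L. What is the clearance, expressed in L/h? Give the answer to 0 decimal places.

14 L/h

CL = k × Vd = 0.101 × 137 = 13.84 L/h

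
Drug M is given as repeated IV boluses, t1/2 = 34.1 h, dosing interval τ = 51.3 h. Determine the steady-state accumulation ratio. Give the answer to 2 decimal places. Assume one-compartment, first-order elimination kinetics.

k = ln2 / t½ = 0.693147 / 34.1 = 0.02033 h⁻¹
e^(−kτ) = e^(−0.02033 × 51.3) = 0.3524
Accumulation ratio R = 1 / (1 − e^(−kτ)) = 1 / (1 − 0.3524) = 1.544

1.54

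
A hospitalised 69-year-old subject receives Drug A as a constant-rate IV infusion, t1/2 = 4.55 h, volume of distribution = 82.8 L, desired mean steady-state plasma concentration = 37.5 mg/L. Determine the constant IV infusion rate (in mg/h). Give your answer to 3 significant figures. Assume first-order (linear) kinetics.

473 mg/h

k = ln2 / t½ = 0.693147 / 4.55 = 0.1523 h⁻¹
CL = k × Vd = 0.1523 × 82.8 = 12.61 L/h
At steady state, infusion rate R₀ = Css × CL = 37.5 × 12.61 = 472.9 mg/h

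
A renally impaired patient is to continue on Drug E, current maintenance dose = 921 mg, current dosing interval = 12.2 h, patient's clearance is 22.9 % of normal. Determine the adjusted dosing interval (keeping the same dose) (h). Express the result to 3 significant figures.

53.3 h

To keep the same average steady-state level, dosing rate must scale with clearance.
CL ratio = 22.9 / 100 = 0.2290
New interval (same dose) = 12.2 / 0.2290 = 53.28 h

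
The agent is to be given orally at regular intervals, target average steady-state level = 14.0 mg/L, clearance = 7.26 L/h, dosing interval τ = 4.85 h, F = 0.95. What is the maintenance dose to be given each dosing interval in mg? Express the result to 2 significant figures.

At steady state, F × (Dose/τ) = Css × CL.
Dose = Css × CL × τ / F = 14.0 × 7.260 × 4.85 / 0.95 = 518.9 mg

520 mg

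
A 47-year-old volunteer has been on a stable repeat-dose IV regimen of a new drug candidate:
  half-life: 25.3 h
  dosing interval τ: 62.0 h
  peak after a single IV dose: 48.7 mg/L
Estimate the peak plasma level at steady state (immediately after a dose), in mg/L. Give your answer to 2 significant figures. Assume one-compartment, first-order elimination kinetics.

60 mg/L

k = ln2 / t½ = 0.693147 / 25.3 = 0.02740 h⁻¹
e^(−kτ) = e^(−0.02740 × 62.0) = 0.1829
Accumulation ratio R = 1 / (1 − e^(−kτ)) = 1 / (1 − 0.1829) = 1.224
Steady-state peak = C₀ × R = 48.7 × 1.224 = 59.61 mg/L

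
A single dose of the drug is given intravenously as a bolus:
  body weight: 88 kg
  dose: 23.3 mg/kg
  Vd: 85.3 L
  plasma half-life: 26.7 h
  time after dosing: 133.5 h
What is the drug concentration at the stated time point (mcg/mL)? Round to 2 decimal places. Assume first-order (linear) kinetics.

Total dose = 23.3 × 88 = 2050 mg
C₀ = Dose / Vd = 2050 / 85.3 = 24.03 mg/L
k = ln2 / t½ = 0.693147 / 26.7 = 0.02596 h⁻¹
t / t½ = 133.5 / 26.7 = 5 half-lives
C = C₀ × (1/2)^5 = 24.03 × 0.03125 = 0.7509 mg/L
(0.7509 mg/L = 0.7509 mcg/mL)

0.75 mcg/mL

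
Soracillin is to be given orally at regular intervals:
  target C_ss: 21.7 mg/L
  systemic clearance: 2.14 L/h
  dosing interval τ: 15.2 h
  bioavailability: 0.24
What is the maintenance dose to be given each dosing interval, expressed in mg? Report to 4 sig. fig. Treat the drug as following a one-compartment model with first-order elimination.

At steady state, F × (Dose/τ) = Css × CL.
Dose = Css × CL × τ / F = 21.7 × 2.140 × 15.2 / 0.24 = 2941 mg

2941 mg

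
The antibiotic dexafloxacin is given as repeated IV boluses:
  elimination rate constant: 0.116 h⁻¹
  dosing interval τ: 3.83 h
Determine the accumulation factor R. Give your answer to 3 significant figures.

e^(−kτ) = e^(−0.1160 × 3.83) = 0.6413
Accumulation ratio R = 1 / (1 − e^(−kτ)) = 1 / (1 − 0.6413) = 2.788

2.79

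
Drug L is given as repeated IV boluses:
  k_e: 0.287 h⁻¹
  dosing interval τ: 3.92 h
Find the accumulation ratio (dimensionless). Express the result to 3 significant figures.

e^(−kτ) = e^(−0.2870 × 3.92) = 0.3246
Accumulation ratio R = 1 / (1 − e^(−kτ)) = 1 / (1 − 0.3246) = 1.481

1.48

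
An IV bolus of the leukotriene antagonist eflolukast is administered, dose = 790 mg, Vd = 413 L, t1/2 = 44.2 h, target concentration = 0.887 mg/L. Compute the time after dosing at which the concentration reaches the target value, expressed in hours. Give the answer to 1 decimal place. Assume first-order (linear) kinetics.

49.0 h

C₀ = Dose / Vd = 790.0 / 413 = 1.913 mg/L
k = ln2 / t½ = 0.693147 / 44.2 = 0.01568 h⁻¹
t = ln(C₀ / C) / k = ln(1.913 / 0.887) / 0.01568
  = ln(2.157) / 0.01568 = 0.7687 / 0.01568 = 49.02 h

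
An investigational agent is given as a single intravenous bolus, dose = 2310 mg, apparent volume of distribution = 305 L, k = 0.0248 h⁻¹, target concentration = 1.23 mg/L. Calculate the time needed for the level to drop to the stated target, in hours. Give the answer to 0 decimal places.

C₀ = Dose / Vd = 2310 / 305 = 7.574 mg/L
t = ln(C₀ / C) / k = ln(7.574 / 1.23) / 0.02480
  = ln(6.158) / 0.02480 = 1.818 / 0.02480 = 73.31 h

73 h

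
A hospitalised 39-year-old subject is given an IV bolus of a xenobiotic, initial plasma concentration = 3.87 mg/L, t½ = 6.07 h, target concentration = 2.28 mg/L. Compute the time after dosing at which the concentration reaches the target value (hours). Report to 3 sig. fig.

4.63 h

k = ln2 / t½ = 0.693147 / 6.07 = 0.1142 h⁻¹
t = ln(C₀ / C) / k = ln(3.870 / 2.28) / 0.1142
  = ln(1.697) / 0.1142 = 0.5289 / 0.1142 = 4.631 h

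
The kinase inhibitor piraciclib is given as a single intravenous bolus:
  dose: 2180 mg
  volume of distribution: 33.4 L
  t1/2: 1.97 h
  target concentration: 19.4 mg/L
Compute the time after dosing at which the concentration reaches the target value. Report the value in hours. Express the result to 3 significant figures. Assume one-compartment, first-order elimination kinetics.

3.45 h

C₀ = Dose / Vd = 2180 / 33.4 = 65.27 mg/L
k = ln2 / t½ = 0.693147 / 1.97 = 0.3519 h⁻¹
t = ln(C₀ / C) / k = ln(65.27 / 19.4) / 0.3519
  = ln(3.364) / 0.3519 = 1.213 / 0.3519 = 3.447 h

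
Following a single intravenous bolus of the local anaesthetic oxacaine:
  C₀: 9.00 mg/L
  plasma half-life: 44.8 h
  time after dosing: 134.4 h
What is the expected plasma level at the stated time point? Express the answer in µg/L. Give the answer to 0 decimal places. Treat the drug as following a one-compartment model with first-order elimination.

k = ln2 / t½ = 0.693147 / 44.8 = 0.01547 h⁻¹
t / t½ = 134.4 / 44.8 = 3 half-lives
C = C₀ × (1/2)^3 = 9.000 × 0.1250 = 1.125 mg/L
Convert: 1.125 mg/L × 1000 = 1125 µg/L

1125 µg/L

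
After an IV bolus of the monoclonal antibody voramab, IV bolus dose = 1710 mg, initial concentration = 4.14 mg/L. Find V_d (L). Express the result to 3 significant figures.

Vd = Dose / C₀ = 1710 / 4.14 = 413.0 L

413 L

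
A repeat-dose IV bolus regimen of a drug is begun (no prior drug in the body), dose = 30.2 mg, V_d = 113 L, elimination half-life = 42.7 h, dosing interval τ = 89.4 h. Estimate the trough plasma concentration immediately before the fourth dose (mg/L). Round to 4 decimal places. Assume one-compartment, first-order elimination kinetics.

C₀ per dose = Dose / Vd = 30.2 / 113 = 0.2673 mg/L
k = ln2 / t½ = 0.693147 / 42.7 = 0.01623 h⁻¹
Fraction remaining after one interval: r = e^(−kτ) = e^(−0.01623 × 89.4) = 0.2343
Before dose 4, 3 doses have been given (aged 1τ, 2τ, 3τ).
C_trough = C₀ × (r + r² + … + r^3) = C₀ × r(1−r^3)/(1−r)
        = 0.2673 × 0.2343 × (1 − 0.01286) / (1 − 0.2343) = 0.08074 mg/L

0.0807 mg/L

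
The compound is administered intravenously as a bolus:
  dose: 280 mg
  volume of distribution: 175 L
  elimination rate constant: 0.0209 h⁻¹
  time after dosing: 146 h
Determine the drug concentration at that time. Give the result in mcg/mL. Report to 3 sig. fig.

0.0757 mcg/mL

C₀ = Dose / Vd = 280.0 / 175 = 1.600 mg/L
C = C₀ · e^(−k·t) = 1.600 × e^(−0.02090 × 146)
  = 1.600 × 0.04729 = 0.07566 mg/L
(0.07566 mg/L = 0.07566 mcg/mL)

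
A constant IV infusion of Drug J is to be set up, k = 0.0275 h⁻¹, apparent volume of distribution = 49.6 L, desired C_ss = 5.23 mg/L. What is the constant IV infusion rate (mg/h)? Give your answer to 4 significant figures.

CL = k × Vd = 0.02750 × 49.6 = 1.364 L/h
At steady state, infusion rate R₀ = Css × CL = 5.23 × 1.364 = 7.134 mg/h

7.134 mg/h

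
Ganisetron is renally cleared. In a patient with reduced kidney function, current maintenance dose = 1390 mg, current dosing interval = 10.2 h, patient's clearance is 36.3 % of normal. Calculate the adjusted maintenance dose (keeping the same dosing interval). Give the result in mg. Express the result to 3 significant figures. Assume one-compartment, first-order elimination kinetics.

505 mg

To keep the same average steady-state level, dosing rate must scale with clearance.
CL ratio = 36.3 / 100 = 0.3630
New dose (same interval) = 1390 × 0.3630 = 504.6 mg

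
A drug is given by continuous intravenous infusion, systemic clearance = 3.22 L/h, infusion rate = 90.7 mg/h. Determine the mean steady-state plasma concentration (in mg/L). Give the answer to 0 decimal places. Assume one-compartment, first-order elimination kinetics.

28 mg/L

At steady state Css = R₀ / CL = 90.7 / 3.220 = 28.17 mg/L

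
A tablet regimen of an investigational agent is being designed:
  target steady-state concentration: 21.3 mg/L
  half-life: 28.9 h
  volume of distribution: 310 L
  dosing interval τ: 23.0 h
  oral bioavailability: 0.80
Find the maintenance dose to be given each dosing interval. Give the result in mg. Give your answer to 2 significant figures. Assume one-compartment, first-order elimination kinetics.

4600 mg

k = ln2 / t½ = 0.693147 / 28.9 = 0.02398 h⁻¹
CL = k × Vd = 0.02398 × 310 = 7.434 L/h
At steady state, F × (Dose/τ) = Css × CL.
Dose = Css × CL × τ / F = 21.3 × 7.434 × 23.0 / 0.80 = 4552 mg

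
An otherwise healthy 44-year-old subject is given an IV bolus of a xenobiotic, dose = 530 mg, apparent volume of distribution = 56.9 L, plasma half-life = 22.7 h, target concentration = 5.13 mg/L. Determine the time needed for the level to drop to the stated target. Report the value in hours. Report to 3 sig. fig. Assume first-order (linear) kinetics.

C₀ = Dose / Vd = 530.0 / 56.9 = 9.315 mg/L
k = ln2 / t½ = 0.693147 / 22.7 = 0.03054 h⁻¹
t = ln(C₀ / C) / k = ln(9.315 / 5.13) / 0.03054
  = ln(1.816) / 0.03054 = 0.5966 / 0.03054 = 19.54 h

19.5 h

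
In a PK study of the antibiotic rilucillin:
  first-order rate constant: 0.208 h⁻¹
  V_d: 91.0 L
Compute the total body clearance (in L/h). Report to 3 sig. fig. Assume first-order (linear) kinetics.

CL = k × Vd = 0.208 × 91.0 = 18.93 L/h

18.9 L/h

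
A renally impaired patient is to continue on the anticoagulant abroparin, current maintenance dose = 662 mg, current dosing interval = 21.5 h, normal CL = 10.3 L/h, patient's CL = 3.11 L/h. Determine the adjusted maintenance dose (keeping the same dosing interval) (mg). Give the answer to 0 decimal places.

To keep the same average steady-state level, dosing rate must scale with clearance.
CL ratio = 3.11 / 10.3 = 0.3019
New dose (same interval) = 662 × 0.3019 = 199.9 mg

200 mg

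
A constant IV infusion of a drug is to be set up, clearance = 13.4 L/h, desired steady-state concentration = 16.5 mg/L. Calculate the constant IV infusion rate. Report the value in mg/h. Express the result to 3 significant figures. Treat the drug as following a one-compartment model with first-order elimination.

At steady state, infusion rate R₀ = Css × CL = 16.5 × 13.40 = 221.1 mg/h

221 mg/h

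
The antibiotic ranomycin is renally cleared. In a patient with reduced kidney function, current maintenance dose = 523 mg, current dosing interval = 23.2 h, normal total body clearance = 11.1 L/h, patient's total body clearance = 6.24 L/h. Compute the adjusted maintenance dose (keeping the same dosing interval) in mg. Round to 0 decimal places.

To keep the same average steady-state level, dosing rate must scale with clearance.
CL ratio = 6.24 / 11.1 = 0.5622
New dose (same interval) = 523 × 0.5622 = 294.0 mg

294 mg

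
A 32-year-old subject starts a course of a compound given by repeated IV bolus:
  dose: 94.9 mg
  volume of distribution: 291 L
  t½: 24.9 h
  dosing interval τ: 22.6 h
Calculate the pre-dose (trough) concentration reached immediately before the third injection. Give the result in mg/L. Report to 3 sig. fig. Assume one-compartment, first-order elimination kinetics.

C₀ per dose = Dose / Vd = 94.9 / 291 = 0.3261 mg/L
k = ln2 / t½ = 0.693147 / 24.9 = 0.02784 h⁻¹
Fraction remaining after one interval: r = e^(−kτ) = e^(−0.02784 × 22.6) = 0.5330
Before dose 3, 2 doses have been given (aged 1τ, 2τ).
C_trough = C₀ × (r + r²) = 0.3261 × (0.5330 + 0.2841) = 0.2665 mg/L

0.267 mg/L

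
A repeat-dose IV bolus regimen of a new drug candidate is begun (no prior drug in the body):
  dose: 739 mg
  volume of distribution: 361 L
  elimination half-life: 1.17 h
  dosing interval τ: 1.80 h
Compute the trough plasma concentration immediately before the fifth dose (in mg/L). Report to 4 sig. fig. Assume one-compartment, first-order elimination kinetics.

1.060 mg/L

C₀ per dose = Dose / Vd = 739 / 361 = 2.047 mg/L
k = ln2 / t½ = 0.693147 / 1.17 = 0.5924 h⁻¹
Fraction remaining after one interval: r = e^(−kτ) = e^(−0.5924 × 1.80) = 0.3443
Before dose 5, 4 doses have been given (aged 1τ, 2τ, 3τ, 4τ).
C_trough = C₀ × (r + r² + … + r^4) = C₀ × r(1−r^4)/(1−r)
        = 2.047 × 0.3443 × (1 − 0.01405) / (1 − 0.3443) = 1.060 mg/L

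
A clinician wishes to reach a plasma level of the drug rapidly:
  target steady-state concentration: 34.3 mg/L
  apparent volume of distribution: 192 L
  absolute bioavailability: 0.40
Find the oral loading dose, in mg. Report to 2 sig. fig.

LD = Css × Vd / F = 34.3 × 192 / 0.40 = 16460 mg

16000 mg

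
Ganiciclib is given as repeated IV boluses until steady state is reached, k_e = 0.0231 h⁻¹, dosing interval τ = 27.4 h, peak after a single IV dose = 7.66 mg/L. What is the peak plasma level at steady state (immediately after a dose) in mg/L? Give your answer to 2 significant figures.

16 mg/L

e^(−kτ) = e^(−0.02310 × 27.4) = 0.5310
Accumulation ratio R = 1 / (1 − e^(−kτ)) = 1 / (1 − 0.5310) = 2.132
Steady-state peak = C₀ × R = 7.66 × 2.132 = 16.33 mg/L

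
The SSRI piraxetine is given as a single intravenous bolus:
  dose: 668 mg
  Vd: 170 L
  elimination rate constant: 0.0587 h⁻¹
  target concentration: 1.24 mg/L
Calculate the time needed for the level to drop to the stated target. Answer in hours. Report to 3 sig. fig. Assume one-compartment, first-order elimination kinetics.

19.6 h

C₀ = Dose / Vd = 668.0 / 170 = 3.929 mg/L
t = ln(C₀ / C) / k = ln(3.929 / 1.24) / 0.05870
  = ln(3.169) / 0.05870 = 1.153 / 0.05870 = 19.64 h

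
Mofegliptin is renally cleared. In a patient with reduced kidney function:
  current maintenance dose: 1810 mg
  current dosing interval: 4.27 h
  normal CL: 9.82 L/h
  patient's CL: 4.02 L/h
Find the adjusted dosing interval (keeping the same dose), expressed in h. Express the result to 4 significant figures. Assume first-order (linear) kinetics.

10.43 h

To keep the same average steady-state level, dosing rate must scale with clearance.
CL ratio = 4.02 / 9.82 = 0.4094
New interval (same dose) = 4.27 / 0.4094 = 10.43 h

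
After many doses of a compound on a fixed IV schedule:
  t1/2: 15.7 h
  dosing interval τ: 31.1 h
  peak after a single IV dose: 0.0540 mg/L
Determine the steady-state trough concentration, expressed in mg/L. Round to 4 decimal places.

k = ln2 / t½ = 0.693147 / 15.7 = 0.04415 h⁻¹
e^(−kτ) = e^(−0.04415 × 31.1) = 0.2533
Accumulation ratio R = 1 / (1 − e^(−kτ)) = 1 / (1 − 0.2533) = 1.339
Steady-state trough = C₀ × R × e^(−kτ) = 0.0540 × 1.339 × 0.2533 = 0.01832 mg/L

0.0183 mg/L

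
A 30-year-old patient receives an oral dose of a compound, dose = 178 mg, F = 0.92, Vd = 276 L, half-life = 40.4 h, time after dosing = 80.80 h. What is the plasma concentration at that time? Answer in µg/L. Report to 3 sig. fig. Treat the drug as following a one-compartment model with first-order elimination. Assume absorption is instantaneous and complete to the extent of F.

148 µg/L

Amount reaching circulation = F × Dose = 0.92 × 178.0 = 163.8 mg
C₀ = F·Dose / Vd = 163.8 / 276 = 0.5935 mg/L
k = ln2 / t½ = 0.693147 / 40.4 = 0.01716 h⁻¹
t / t½ = 80.80 / 40.4 = 2 half-lives
C = C₀ × (1/2)^2 = 0.5935 × 0.2500 = 0.1484 mg/L
Convert: 0.1484 mg/L × 1000 = 148.4 µg/L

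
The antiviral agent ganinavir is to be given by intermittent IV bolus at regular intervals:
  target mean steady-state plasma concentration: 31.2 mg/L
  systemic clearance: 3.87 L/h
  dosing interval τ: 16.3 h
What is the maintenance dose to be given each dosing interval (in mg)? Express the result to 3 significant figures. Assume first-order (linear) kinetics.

1970 mg

At steady state, Dose/τ = Css × CL.
Dose = Css × CL × τ = 31.2 × 3.870 × 16.3 = 1968 mg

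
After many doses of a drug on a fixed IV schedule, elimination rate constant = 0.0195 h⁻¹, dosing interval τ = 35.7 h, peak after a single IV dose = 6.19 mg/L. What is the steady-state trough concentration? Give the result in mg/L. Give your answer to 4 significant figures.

6.153 mg/L

e^(−kτ) = e^(−0.01950 × 35.7) = 0.4985
Accumulation ratio R = 1 / (1 − e^(−kτ)) = 1 / (1 − 0.4985) = 1.994
Steady-state trough = C₀ × R × e^(−kτ) = 6.19 × 1.994 × 0.4985 = 6.153 mg/L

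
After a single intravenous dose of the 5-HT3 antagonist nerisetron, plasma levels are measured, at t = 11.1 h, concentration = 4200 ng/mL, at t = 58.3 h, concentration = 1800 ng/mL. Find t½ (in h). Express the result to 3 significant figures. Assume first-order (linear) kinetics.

38.6 h

k = ln(C₁/C₂) / (t₂ − t₁) = ln(4200/1800) / (58.3 − 11.1)
  = 0.8473 / 47.20 = 0.01795 h⁻¹
t½ = ln2 / k = 0.693147 / 0.01795 = 38.62 h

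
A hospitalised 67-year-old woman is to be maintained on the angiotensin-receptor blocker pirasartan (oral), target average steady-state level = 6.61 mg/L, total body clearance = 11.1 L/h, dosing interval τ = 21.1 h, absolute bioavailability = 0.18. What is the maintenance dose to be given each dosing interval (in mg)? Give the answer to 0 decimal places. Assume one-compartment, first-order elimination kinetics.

8601 mg

At steady state, F × (Dose/τ) = Css × CL.
Dose = Css × CL × τ / F = 6.61 × 11.10 × 21.1 / 0.18 = 8601 mg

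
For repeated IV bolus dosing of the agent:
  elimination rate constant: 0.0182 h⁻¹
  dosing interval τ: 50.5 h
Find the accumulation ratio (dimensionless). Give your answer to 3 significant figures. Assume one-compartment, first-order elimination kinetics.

e^(−kτ) = e^(−0.01820 × 50.5) = 0.3989
Accumulation ratio R = 1 / (1 − e^(−kτ)) = 1 / (1 − 0.3989) = 1.664

1.66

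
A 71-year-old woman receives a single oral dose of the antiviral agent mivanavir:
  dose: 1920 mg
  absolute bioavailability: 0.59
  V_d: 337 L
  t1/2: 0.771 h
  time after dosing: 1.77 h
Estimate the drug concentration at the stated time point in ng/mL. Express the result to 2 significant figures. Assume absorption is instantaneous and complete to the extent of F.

680 ng/mL

Amount reaching circulation = F × Dose = 0.59 × 1920 = 1133 mg
C₀ = F·Dose / Vd = 1133 / 337 = 3.362 mg/L
k = ln2 / t½ = 0.693147 / 0.771 = 0.8990 h⁻¹
C = C₀ · e^(−k·t) = 3.362 × e^(−0.8990 × 1.77)
  = 3.362 × 0.2037 = 0.6848 mg/L
Convert: 0.6848 mg/L × 1000 = 684.8 ng/mL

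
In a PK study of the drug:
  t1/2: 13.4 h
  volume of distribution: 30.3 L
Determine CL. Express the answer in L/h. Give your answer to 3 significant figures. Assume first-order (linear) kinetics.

1.57 L/h

k = ln2 / t½ = 0.693147 / 13.4 = 0.05173 h⁻¹
CL = k × Vd = 0.05173 × 30.3 = 1.567 L/h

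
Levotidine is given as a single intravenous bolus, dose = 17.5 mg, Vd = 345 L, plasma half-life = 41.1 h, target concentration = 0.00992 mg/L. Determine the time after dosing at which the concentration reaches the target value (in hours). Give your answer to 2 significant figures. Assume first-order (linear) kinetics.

97 h

C₀ = Dose / Vd = 17.50 / 345 = 0.05072 mg/L
k = ln2 / t½ = 0.693147 / 41.1 = 0.01686 h⁻¹
t = ln(C₀ / C) / k = ln(0.05072 / 0.00992) / 0.01686
  = ln(5.113) / 0.01686 = 1.632 / 0.01686 = 96.80 h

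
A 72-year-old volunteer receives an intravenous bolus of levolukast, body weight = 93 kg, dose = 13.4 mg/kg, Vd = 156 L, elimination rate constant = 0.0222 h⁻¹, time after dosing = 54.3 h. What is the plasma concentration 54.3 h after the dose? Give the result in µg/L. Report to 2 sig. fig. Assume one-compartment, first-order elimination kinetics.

Total dose = 13.4 × 93 = 1246 mg
C₀ = Dose / Vd = 1246 / 156 = 7.987 mg/L
C = C₀ · e^(−k·t) = 7.987 × e^(−0.02220 × 54.3)
  = 7.987 × 0.2996 = 2.393 mg/L
Convert: 2.393 mg/L × 1000 = 2393 µg/L

2400 µg/L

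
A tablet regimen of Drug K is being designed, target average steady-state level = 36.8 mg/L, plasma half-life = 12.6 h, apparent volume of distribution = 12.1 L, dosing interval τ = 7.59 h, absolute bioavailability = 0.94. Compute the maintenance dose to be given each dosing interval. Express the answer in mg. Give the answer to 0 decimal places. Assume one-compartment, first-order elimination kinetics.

198 mg

k = ln2 / t½ = 0.693147 / 12.6 = 0.05501 h⁻¹
CL = k × Vd = 0.05501 × 12.1 = 0.6656 L/h
At steady state, F × (Dose/τ) = Css × CL.
Dose = Css × CL × τ / F = 36.8 × 0.6656 × 7.59 / 0.94 = 197.8 mg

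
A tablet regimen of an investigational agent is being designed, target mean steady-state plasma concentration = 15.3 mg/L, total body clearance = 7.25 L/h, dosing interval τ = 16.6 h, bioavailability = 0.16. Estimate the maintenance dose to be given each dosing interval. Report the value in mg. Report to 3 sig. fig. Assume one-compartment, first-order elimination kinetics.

At steady state, F × (Dose/τ) = Css × CL.
Dose = Css × CL × τ / F = 15.3 × 7.250 × 16.6 / 0.16 = 11510 mg

11500 mg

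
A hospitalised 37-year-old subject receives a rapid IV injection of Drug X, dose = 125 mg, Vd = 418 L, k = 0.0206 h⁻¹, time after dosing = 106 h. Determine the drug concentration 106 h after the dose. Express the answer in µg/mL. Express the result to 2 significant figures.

0.034 µg/mL

C₀ = Dose / Vd = 125.0 / 418 = 0.2990 mg/L
C = C₀ · e^(−k·t) = 0.2990 × e^(−0.02060 × 106)
  = 0.2990 × 0.1126 = 0.03367 mg/L
(0.03367 mg/L = 0.03367 µg/mL)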